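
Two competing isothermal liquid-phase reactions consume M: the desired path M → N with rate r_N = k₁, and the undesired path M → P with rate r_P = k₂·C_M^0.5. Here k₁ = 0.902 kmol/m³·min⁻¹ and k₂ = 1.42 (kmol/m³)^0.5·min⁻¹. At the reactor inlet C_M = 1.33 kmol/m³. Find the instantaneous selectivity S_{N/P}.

S_{N/P} = r_N/r_P = (k₁)/(k₂·C_M^0.5) = (k₁/k₂)·C_M^-0.5.
= (0.902) / (1.42×1.330^0.5) = 0.9020/1.638 = 0.551.
The undesired path is higher order in M, so low C_M (CSTR or dilute feed) favours N.

0.551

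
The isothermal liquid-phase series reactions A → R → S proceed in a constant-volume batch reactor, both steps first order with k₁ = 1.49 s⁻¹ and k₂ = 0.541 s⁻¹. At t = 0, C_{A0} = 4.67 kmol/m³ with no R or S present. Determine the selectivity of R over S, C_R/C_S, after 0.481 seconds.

Solving the coupled first-order balances gives C_R(t) = [k₁/(k₂−k₁)]·C_{A0}·(e^(−k₁t) − e^(−k₂t)).
e^(−k₁t) = e^(−1.49×0.481) = e^(−0.7167) = 0.4884; e^(−k₂t) = e^(−0.2602) = 0.7709.
C_R = 1.49×4.67/(0.541−1.49) × (0.4884−0.7709) = (-7.332)×(-0.2825) = 2.071 kmol/m³.
C_A = C_{A0}e^(−k₁t) = 2.281 kmol/m³, so C_S = C_{A0}−C_A−C_R = 0.3179 kmol/m³; C_R/C_S = 6.52.

6.52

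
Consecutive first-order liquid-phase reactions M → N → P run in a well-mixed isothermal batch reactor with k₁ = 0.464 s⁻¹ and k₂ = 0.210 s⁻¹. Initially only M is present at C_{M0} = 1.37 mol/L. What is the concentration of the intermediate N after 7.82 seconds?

0.418 mol/L

The intermediate concentration in a first-order A→B→C sequence is C_N = k₁C_{M0}(e^(−k₁t) − e^(−k₂t))/(k₂−k₁).
e^(−k₁t) = e^(−0.464×7.82) = e^(−3.628) = 0.02656; e^(−k₂t) = e^(−1.642) = 0.1936.
C_N = 0.464×1.37/(0.210−0.464) × (0.02656−0.1936) = (-2.503)×(-0.1670) = 0.4179 mol/L.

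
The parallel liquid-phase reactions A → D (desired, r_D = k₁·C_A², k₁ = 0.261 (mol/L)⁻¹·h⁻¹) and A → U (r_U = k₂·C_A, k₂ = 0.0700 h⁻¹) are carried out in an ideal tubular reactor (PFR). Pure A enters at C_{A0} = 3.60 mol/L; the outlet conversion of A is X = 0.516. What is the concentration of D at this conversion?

1.68 mol/L

C_A = C_{A0}(1−X) = 1.742 mol/L.
Along a PFR/batch, dC_U/dC_A = −r_U/(r_D+r_U) = −k₂/(k₂+k₁·C_A).
Integrating from C_{A0} to C_A: C_U = (0.0700/0.261)·ln[(0.0700+0.261·3.60)/(0.0700+0.261·1.74)] = 0.2682·ln(1.010/0.5248) = 0.1755 mol/L.
Then C_D = (C_{A0}−C_A) − C_U = 1.858 − 0.1755 = 1.682 mol/L.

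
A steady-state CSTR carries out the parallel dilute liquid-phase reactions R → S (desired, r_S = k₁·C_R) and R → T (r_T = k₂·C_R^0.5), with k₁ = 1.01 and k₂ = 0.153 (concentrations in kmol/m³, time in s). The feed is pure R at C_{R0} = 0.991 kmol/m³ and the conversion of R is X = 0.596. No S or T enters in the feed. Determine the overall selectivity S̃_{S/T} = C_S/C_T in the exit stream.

Exit C_R = C_{R0}(1−X) = 0.991×0.404 = 0.4004 kmol/m³.
Rates in a CSTR are evaluated at the outlet concentration: r_S = 1.01×0.4004 = 0.4044, r_T = 0.153×0.4004^0.5 = 0.09681.
Overall selectivity = C_S/C_T = r_Sτ/(r_Tτ) = r_S/r_T = 4.18.

4.18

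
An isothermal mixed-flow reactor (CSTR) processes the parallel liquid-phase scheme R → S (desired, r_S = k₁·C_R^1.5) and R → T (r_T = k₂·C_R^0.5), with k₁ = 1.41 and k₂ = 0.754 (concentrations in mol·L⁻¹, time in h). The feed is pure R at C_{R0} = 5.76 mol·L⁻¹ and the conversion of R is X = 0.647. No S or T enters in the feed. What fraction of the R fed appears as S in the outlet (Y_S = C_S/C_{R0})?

0.512

Exit C_R = C_{R0}(1−X) = 5.76×0.353 = 2.033 mol·L⁻¹.
A CSTR operates uniformly at the exit composition, giving r_S = 4.088 and r_T = 1.075 (each k·C_R^n at C_R = 2.033).
Fraction of consumed R going to S: r_S/(r_S+r_T) = 0.7918.
C_S = 0.7918·C_{R0}·X = 0.7918×5.76×0.647 = 2.95 mol·L⁻¹; Y_S = C_S/C_{R0} = 0.512.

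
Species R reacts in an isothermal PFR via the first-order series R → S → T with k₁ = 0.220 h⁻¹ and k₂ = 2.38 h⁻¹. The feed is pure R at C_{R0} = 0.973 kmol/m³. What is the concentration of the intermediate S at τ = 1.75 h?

Solving the coupled first-order balances gives C_S(τ) = [k₁/(k₂−k₁)]·C_{R0}·(e^(−k₁τ) − e^(−k₂τ)).
e^(−k₁τ) = e^(−0.220×1.75) = e^(−0.3850) = 0.6805; e^(−k₂τ) = e^(−4.165) = 0.01553.
C_S = 0.220×0.973/(2.38−0.220) × (0.6805−0.01553) = 0.09910×0.6649 = 0.06589 kmol/m³.

0.0659 kmol/m³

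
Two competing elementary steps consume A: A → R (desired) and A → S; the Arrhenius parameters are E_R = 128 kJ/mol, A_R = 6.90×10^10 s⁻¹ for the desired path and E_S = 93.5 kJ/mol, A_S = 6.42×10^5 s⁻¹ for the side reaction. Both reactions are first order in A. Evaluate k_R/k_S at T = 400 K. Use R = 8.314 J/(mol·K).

Since both paths have the same order in A, the concentration cancels and S_{R/S} = k_R/k_S = (A_R/A_S)·exp[(E_S−E_R)/(RT)].
(E_S−E_R)/(RT) = (93.5−128)×10³/(8.314×400) = -34500/3326 = -10.37.
k_R/k_S = (6.90×10^10/6.42×10^5)·exp(-10.37) = 1.075×10^5 × 3.123×10^-5 = 3.36.

3.36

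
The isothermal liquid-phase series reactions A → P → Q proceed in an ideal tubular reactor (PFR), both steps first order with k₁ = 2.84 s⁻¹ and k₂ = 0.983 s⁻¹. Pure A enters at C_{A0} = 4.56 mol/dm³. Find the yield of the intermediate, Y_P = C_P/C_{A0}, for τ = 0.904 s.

0.512

Solving the coupled first-order balances gives C_P(τ) = [k₁/(k₂−k₁)]·C_{A0}·(e^(−k₁τ) − e^(−k₂τ)).
e^(−k₁τ) = e^(−2.84×0.904) = e^(−2.567) = 0.07674; e^(−k₂τ) = e^(−0.8886) = 0.4112.
C_P = 2.84×4.56/(0.983−2.84) × (0.07674−0.4112) = (-6.974)×(-0.3345) = 2.333 mol/dm³.
Y_P = C_P/C_{A0} = 2.333/4.56 = 0.512.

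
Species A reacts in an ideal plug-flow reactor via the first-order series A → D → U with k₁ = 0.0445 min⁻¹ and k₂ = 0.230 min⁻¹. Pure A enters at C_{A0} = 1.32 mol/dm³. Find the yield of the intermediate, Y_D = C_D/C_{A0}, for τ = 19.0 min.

0.1000

For first-order series with pure A initially, C_D(τ) = k₁C_{A0}/(k₂−k₁)·(e^(−k₁τ) − e^(−k₂τ)).
e^(−k₁τ) = e^(−0.0445×19.0) = e^(−0.8455) = 0.4293; e^(−k₂τ) = e^(−4.370) = 0.01265.
C_D = 0.0445×1.32/(0.230−0.0445) × (0.4293−0.01265) = 0.3167×0.4167 = 0.1319 mol/dm³.
Y_D = C_D/C_{A0} = 0.1319/1.32 = 0.1000.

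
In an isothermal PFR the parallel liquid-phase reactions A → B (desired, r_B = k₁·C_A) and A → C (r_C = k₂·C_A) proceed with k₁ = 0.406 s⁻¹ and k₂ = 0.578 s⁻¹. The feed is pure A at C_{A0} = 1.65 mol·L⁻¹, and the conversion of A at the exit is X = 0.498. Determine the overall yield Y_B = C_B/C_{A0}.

C_A = C_{A0}(1−X) = 0.8283 mol·L⁻¹.
Both paths are first order in A, so the instantaneous fraction to B is constant: dC_B/d(−C_A) = k₁/(k₁+k₂) = 0.4126.
C_B = 0.4126·(C_{A0}−C_A) = 0.4126×0.8217 = 0.339 mol·L⁻¹.
Y_B = C_B/C_{A0} = 0.3390/1.65 = 0.205.

0.205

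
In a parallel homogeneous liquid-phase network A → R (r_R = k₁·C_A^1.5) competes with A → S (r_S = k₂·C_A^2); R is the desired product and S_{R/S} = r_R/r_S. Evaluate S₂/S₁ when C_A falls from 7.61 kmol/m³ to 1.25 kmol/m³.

S_{R/S} = (k₁/k₂)·C_A^-0.5, so S₂/S₁ = (C_{A,2}/C_{A,1})^-0.5.
= (1.25/7.61)^(-0.5) = (0.1643)^(-0.5) = 2.47.

2.47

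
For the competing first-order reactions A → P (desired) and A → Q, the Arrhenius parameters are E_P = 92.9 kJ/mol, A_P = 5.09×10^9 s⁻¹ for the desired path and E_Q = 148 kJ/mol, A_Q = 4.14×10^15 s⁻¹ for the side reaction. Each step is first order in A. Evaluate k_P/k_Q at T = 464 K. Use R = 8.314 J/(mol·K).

k_P/k_Q = (A_P/A_Q)·exp[−(E_P−E_Q)/(RT)] = (A_P/A_Q)·exp[(E_Q−E_P)/(RT)].
(E_Q−E_P)/(RT) = (148−92.9)×10³/(8.314×464) = 55100/3858 = 14.28.
k_P/k_Q = (5.09×10^9/4.14×10^15)·exp(14.28) = 1.229×10^-6 × 1.596×10^6 = 1.96.

1.96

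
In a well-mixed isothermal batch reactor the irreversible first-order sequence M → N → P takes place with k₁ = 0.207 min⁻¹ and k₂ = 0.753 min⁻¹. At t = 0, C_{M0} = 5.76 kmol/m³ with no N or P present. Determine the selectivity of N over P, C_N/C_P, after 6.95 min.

The intermediate concentration in a first-order A→B→C sequence is C_N = k₁C_{M0}(e^(−k₁t) − e^(−k₂t))/(k₂−k₁).
e^(−k₁t) = e^(−0.207×6.95) = e^(−1.439) = 0.2372; e^(−k₂t) = e^(−5.233) = 0.005336.
C_N = 0.207×5.76/(0.753−0.207) × (0.2372−0.005336) = 2.184×0.2319 = 0.5064 kmol/m³.
C_M = C_{M0}e^(−k₁t) = 1.367 kmol/m³, so C_P = C_{M0}−C_M−C_N = 3.887 kmol/m³; C_N/C_P = 0.130.

0.130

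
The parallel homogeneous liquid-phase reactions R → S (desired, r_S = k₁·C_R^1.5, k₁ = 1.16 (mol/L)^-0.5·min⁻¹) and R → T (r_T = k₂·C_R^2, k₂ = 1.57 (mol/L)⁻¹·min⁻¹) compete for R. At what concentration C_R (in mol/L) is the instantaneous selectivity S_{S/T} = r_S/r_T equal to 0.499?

2.19 mol/L

S_{S/T} = (k₁/k₂)·C_R^-0.5 ⇒ C_R = (S·k₂/k₁)^(-2).
= (0.499×1.57/1.16)^(-2) = (0.6754)^(-2) = 2.19 mol/L.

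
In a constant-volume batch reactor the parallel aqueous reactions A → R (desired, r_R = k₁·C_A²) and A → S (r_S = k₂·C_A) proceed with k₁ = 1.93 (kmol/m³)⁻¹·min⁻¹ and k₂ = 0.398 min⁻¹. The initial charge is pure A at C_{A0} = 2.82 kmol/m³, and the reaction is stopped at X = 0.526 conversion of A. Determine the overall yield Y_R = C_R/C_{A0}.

C_A = C_{A0}(1−X) = 1.337 kmol/m³.
Along a PFR/batch, dC_S/dC_A = −r_S/(r_R+r_S) = −k₂/(k₂+k₁·C_A).
Integrating from C_{A0} to C_A: C_S = (0.398/1.93)·ln[(0.398+1.93·2.82)/(0.398+1.93·1.34)] = 0.2062·ln(5.841/2.978) = 0.1389 kmol/m³.
Then C_R = (C_{A0}−C_A) − C_S = 1.483 − 0.1389 = 1.344 kmol/m³.
Y_R = C_R/C_{A0} = 1.344/2.82 = 0.477.

0.477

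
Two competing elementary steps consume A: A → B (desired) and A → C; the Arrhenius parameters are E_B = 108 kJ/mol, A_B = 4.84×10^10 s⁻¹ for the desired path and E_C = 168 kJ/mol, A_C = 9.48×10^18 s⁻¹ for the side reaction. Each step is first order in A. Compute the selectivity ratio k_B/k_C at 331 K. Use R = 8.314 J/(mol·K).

15.0

Since both paths have the same order in A, the concentration cancels and S_{B/C} = k_B/k_C = (A_B/A_C)·exp[(E_C−E_B)/(RT)].
(E_C−E_B)/(RT) = (168−108)×10³/(8.314×331) = 60000/2752 = 21.80.
k_B/k_C = (4.84×10^10/9.48×10^18)·exp(21.80) = 5.105×10^-9 × 2.943×10^9 = 15.0.
Since E_B < E_C, lowering the temperature improves selectivity toward B.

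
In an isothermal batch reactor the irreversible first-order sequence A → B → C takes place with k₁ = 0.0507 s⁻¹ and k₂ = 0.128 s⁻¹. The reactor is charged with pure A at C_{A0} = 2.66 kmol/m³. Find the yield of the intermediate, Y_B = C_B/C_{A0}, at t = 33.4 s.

The intermediate concentration in a first-order A→B→C sequence is C_B = k₁C_{A0}(e^(−k₁t) − e^(−k₂t))/(k₂−k₁).
e^(−k₁t) = e^(−0.0507×33.4) = e^(−1.693) = 0.1839; e^(−k₂t) = e^(−4.275) = 0.01391.
C_B = 0.0507×2.66/(0.128−0.0507) × (0.1839−0.01391) = 1.745×0.1700 = 0.2966 kmol/m³.
Y_B = C_B/C_{A0} = 0.2966/2.66 = 0.111.

0.111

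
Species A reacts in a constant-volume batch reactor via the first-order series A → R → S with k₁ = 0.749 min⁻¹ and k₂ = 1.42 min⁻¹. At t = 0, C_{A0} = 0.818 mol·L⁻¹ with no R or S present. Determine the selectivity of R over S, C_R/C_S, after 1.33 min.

The intermediate concentration in a first-order A→B→C sequence is C_R = k₁C_{A0}(e^(−k₁t) − e^(−k₂t))/(k₂−k₁).
e^(−k₁t) = e^(−0.749×1.33) = e^(−0.9962) = 0.3693; e^(−k₂t) = e^(−1.889) = 0.1513.
C_R = 0.749×0.818/(1.42−0.749) × (0.3693−0.1513) = 0.9131×0.2180 = 0.1991 mol·L⁻¹.
C_A = C_{A0}e^(−k₁t) = 0.3021 mol·L⁻¹, so C_S = C_{A0}−C_A−C_R = 0.3169 mol·L⁻¹; C_R/C_S = 0.628.

0.628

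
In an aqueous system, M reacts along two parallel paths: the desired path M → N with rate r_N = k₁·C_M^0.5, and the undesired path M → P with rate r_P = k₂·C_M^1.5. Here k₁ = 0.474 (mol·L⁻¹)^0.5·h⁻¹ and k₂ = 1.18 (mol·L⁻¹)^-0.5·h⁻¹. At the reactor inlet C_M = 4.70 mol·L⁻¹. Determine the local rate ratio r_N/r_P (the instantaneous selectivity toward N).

S_{N/P} = r_N/r_P = (k₁·C_M^0.5)/(k₂·C_M^1.5) = (k₁/k₂)·C_M⁻¹.
= (0.474×4.700^0.5) / (1.18×4.700^1.5) = 1.028/12.02 = 0.0855.

0.0855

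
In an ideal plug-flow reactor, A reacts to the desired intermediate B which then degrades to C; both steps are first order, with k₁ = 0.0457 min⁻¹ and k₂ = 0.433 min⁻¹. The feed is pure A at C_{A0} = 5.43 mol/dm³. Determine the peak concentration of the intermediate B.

0.440 mol/dm³

For a first-order series the maximum intermediate yield is C_{B,max}/C_{A0} = (k₁/k₂)^[k₂/(k₂−k₁)].
= (0.0457/0.433)^(0.433/(0.433−0.0457)) = (0.1055)^(1.118) = 0.08095.
C_{B,max} = 0.08095×5.43 = 0.440 mol/dm³.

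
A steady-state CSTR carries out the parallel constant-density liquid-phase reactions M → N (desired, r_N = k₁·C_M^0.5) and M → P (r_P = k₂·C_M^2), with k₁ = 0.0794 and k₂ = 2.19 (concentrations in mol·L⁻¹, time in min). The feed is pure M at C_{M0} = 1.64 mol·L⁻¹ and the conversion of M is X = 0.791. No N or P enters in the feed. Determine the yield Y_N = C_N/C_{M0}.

Exit C_M = C_{M0}(1−X) = 1.64×0.209 = 0.3428 mol·L⁻¹.
In a CSTR the entire volume is at exit conditions, so r_N = 0.0794×0.3428^0.5 = 0.04649 and r_P = 2.19×0.3428^2 = 0.2573.
Fraction of consumed M going to N: r_N/(r_N+r_P) = 0.1530.
C_N = 0.1530·C_{M0}·X = 0.1530×1.64×0.791 = 0.199 mol·L⁻¹; Y_N = C_N/C_{M0} = 0.121.

0.121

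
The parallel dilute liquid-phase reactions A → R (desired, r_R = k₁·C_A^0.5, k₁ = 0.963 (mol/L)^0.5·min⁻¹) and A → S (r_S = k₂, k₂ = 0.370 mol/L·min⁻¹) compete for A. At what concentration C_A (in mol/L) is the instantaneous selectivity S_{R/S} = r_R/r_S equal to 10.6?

S_{R/S} = (k₁/k₂)·C_A^0.5 ⇒ C_A = (S·k₂/k₁)^(2).
= (10.6×0.370/0.963)^(2) = (4.073)^(2) = 16.6 mol/L.

16.6 mol/L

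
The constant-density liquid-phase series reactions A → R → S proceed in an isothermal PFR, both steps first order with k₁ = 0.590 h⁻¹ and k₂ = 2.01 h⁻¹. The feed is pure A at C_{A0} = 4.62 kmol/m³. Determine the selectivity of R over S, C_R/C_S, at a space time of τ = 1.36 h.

Solving the coupled first-order balances gives C_R(τ) = [k₁/(k₂−k₁)]·C_{A0}·(e^(−k₁τ) − e^(−k₂τ)).
e^(−k₁τ) = e^(−0.590×1.36) = e^(−0.8024) = 0.4483; e^(−k₂τ) = e^(−2.734) = 0.06498.
C_R = 0.590×4.62/(2.01−0.590) × (0.4483−0.06498) = 1.920×0.3833 = 0.7357 kmol/m³.
C_A = C_{A0}e^(−k₁τ) = 2.071 kmol/m³, so C_S = C_{A0}−C_A−C_R = 1.813 kmol/m³; C_R/C_S = 0.406.

0.406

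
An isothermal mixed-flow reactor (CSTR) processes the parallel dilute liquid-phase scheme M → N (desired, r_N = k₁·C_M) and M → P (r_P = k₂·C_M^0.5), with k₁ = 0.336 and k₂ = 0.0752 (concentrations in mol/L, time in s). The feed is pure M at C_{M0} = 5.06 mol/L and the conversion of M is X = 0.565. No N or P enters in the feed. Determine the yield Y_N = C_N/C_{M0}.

Exit C_M = C_{M0}(1−X) = 5.06×0.435 = 2.201 mol/L.
A CSTR operates uniformly at the exit composition, giving r_N = 0.7396 and r_P = 0.1116 (each k·C_M^n at C_M = 2.201).
Fraction of consumed M going to N: r_N/(r_N+r_P) = 0.8689.
C_N = 0.8689·C_{M0}·X = 0.8689×5.06×0.565 = 2.48 mol/L; Y_N = C_N/C_{M0} = 0.491.

0.491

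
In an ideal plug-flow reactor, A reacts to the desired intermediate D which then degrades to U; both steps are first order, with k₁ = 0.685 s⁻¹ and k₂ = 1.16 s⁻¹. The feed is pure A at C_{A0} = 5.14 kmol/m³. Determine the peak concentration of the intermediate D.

1.42 kmol/m³

Evaluating C_D at τ_opt = ln(k₂/k₁)/(k₂−k₁) gives C_{D,max}/C_{A0} = (k₁/k₂)^[k₂/(k₂−k₁)].
= (0.685/1.16)^(1.16/(1.16−0.685)) = (0.5905)^(2.442) = 0.2763.
C_{D,max} = 0.2763×5.14 = 1.42 kmol/m³.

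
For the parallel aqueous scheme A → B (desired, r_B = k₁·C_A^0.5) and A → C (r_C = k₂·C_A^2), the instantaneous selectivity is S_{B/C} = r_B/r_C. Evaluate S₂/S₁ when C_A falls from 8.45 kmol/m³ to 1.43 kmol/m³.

S_{B/C} = (k₁/k₂)·C_A^-1.5, so S₂/S₁ = (C_{A,2}/C_{A,1})^-1.5.
= (1.43/8.45)^(-1.5) = (0.1692)^(-1.5) = 14.4.

14.4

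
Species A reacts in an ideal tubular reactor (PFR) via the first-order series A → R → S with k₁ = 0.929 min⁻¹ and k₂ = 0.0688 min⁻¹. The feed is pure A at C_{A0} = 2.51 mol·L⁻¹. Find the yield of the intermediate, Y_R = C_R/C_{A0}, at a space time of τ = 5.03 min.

0.754

Solving the coupled first-order balances gives C_R(τ) = [k₁/(k₂−k₁)]·C_{A0}·(e^(−k₁τ) − e^(−k₂τ)).
e^(−k₁τ) = e^(−0.929×5.03) = e^(−4.673) = 0.009345; e^(−k₂τ) = e^(−0.3461) = 0.7075.
C_R = 0.929×2.51/(0.0688−0.929) × (0.009345−0.7075) = (-2.711)×(-0.6981) = 1.892 mol·L⁻¹.
Y_R = C_R/C_{A0} = 1.892/2.51 = 0.754.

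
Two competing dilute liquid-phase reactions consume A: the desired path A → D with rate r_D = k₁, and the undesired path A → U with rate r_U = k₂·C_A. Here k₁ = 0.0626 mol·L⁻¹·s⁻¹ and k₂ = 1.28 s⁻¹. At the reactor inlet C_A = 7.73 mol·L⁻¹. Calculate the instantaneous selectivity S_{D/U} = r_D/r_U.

0.00633

S_{D/U} = r_D/r_U = (k₁)/(k₂·C_A) = (k₁/k₂)·C_A⁻¹.
= (0.0626) / (1.28×7.730) = 0.06260/9.894 = 0.00633.
The undesired path is higher order in A, so low C_A (CSTR or dilute feed) favours D.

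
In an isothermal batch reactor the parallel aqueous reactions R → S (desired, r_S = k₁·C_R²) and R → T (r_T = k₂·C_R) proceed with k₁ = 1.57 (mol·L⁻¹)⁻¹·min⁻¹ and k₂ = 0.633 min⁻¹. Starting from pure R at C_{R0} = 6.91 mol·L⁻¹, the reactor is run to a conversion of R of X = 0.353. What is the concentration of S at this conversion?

2.28 mol·L⁻¹

C_R = C_{R0}(1−X) = 4.471 mol·L⁻¹.
Along a PFR/batch, dC_T/dC_R = −r_T/(r_S+r_T) = −k₂/(k₂+k₁·C_R).
Integrating from C_{R0} to C_R: C_T = (0.633/1.57)·ln[(0.633+1.57·6.91)/(0.633+1.57·4.47)] = 0.4032·ln(11.48/7.652) = 0.1636 mol·L⁻¹.
Then C_S = (C_{R0}−C_R) − C_T = 2.439 − 0.1636 = 2.276 mol·L⁻¹.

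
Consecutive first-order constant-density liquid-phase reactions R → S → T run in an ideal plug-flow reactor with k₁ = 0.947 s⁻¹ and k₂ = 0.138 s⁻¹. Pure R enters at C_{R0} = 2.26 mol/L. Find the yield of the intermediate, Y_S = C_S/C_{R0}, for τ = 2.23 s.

Solving the coupled first-order balances gives C_S(τ) = [k₁/(k₂−k₁)]·C_{R0}·(e^(−k₁τ) − e^(−k₂τ)).
e^(−k₁τ) = e^(−0.947×2.23) = e^(−2.112) = 0.1210; e^(−k₂τ) = e^(−0.3077) = 0.7351.
C_S = 0.947×2.26/(0.138−0.947) × (0.1210−0.7351) = (-2.646)×(-0.6141) = 1.625 mol/L.
Y_S = C_S/C_{R0} = 1.625/2.26 = 0.719.

0.719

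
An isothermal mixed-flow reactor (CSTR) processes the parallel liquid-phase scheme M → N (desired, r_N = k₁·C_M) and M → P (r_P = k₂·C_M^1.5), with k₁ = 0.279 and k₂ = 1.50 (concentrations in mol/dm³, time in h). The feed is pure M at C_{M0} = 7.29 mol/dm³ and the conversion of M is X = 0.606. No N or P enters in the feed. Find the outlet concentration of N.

0.437 mol/dm³

Exit C_M = C_{M0}(1−X) = 7.29×0.394 = 2.872 mol/dm³.
Rates in a CSTR are evaluated at the outlet concentration: r_N = 0.279×2.872 = 0.8014, r_P = 1.50×2.872^1.5 = 7.302.
Fraction of consumed M going to N: r_N/(r_N+r_P) = 0.09890.
C_N = 0.09890·C_{M0}·X = 0.09890×7.29×0.606 = 0.437 mol/dm³.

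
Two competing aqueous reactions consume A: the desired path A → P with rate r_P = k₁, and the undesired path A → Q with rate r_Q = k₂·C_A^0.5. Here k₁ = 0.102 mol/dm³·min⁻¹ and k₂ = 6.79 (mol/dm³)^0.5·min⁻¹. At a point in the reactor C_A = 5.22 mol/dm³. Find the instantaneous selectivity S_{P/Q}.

S_{P/Q} = r_P/r_Q = (k₁)/(k₂·C_A^0.5) = (k₁/k₂)·C_A^-0.5.
= (0.102) / (6.79×5.220^0.5) = 0.1020/15.51 = 0.00657.

0.00657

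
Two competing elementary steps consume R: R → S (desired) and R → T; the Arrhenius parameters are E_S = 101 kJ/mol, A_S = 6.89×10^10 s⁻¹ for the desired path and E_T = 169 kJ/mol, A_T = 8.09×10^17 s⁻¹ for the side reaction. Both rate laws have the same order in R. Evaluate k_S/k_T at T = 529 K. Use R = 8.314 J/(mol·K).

0.442

k_S/k_T = (A_S/A_T)·exp[−(E_S−E_T)/(RT)] = (A_S/A_T)·exp[(E_T−E_S)/(RT)].
(E_T−E_S)/(RT) = (169−101)×10³/(8.314×529) = 68000/4398 = 15.46.
k_S/k_T = (6.89×10^10/8.09×10^17)·exp(15.46) = 8.517×10^-8 × 5.185×10^6 = 0.442.
Since E_S < E_T, lowering the temperature improves selectivity toward S.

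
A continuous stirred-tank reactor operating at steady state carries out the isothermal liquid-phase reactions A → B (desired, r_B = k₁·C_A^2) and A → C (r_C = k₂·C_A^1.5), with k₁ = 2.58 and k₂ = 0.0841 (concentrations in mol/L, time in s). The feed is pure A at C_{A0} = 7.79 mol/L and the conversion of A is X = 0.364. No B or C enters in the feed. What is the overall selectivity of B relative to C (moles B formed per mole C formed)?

68.3

Exit C_A = C_{A0}(1−X) = 7.79×0.636 = 4.954 mol/L.
Rates in a CSTR are evaluated at the outlet concentration: r_B = 2.58×4.954^2 = 63.33, r_C = 0.0841×4.954^1.5 = 0.9274.
Overall selectivity = C_B/C_C = r_Bτ/(r_Cτ) = r_B/r_C = 68.3.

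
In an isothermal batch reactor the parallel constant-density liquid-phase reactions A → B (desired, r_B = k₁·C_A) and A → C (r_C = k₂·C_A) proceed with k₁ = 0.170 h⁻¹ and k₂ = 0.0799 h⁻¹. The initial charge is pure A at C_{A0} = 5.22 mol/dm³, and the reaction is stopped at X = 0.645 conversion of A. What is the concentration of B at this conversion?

C_A = C_{A0}(1−X) = 1.853 mol/dm³.
Both paths are first order in A, so the instantaneous fraction to B is constant: dC_B/d(−C_A) = k₁/(k₁+k₂) = 0.6803.
C_B = 0.6803·(C_{A0}−C_A) = 0.6803×3.367 = 2.29 mol/dm³.

2.29 mol/dm³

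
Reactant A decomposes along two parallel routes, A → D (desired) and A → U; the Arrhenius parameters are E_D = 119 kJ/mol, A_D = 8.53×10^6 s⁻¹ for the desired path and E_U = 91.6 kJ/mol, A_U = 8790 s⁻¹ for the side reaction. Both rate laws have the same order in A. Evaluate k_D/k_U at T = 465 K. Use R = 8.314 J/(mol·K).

0.811

k_D/k_U = (A_D/A_U)·exp[−(E_D−E_U)/(RT)] = (A_D/A_U)·exp[(E_U−E_D)/(RT)].
(E_U−E_D)/(RT) = (91.6−119)×10³/(8.314×465) = -27400/3866 = -7.087.
k_D/k_U = (8.53×10^6/8790)·exp(-7.087) = 970.4 × 8.356×10^-4 = 0.811.
Since E_D > E_U, raising the temperature improves selectivity toward D.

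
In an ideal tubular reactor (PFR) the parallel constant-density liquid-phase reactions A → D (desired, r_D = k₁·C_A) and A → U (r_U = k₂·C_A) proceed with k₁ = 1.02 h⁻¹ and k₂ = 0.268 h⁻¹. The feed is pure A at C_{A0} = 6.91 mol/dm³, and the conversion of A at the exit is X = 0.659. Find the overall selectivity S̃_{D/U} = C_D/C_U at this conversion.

3.81

C_A = C_{A0}(1−X) = 2.356 mol/dm³.
Both paths are first order in A, so the instantaneous fraction to D is constant: dC_D/d(−C_A) = k₁/(k₁+k₂) = 0.7919.
C_D = 0.7919·(C_{A0}−C_A) = 0.7919×4.554 = 3.61 mol/dm³.
C_U = (C_{A0}−C_A)−C_D = 0.9475 mol/dm³; S̃_{D/U} = 3.606/0.9475 = 3.81.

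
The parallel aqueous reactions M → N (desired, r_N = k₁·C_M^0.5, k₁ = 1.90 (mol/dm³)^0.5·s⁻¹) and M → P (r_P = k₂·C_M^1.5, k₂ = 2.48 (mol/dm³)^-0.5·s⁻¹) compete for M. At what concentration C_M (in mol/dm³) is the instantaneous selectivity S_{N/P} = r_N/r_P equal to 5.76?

S_{N/P} = (k₁/k₂)·C_M⁻¹ ⇒ C_M = (S·k₂/k₁)^(-1).
= (5.76×2.48/1.90)^(-1) = (7.518)^(-1) = 0.133 mol/dm³.

0.133 mol/dm³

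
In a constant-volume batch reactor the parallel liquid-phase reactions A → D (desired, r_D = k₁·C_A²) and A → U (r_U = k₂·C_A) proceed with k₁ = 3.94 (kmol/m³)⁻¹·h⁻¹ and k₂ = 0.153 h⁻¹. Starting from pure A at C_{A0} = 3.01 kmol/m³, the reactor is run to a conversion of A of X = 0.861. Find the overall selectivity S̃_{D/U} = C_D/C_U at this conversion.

34.2

C_A = C_{A0}(1−X) = 0.4184 kmol/m³.
Along a PFR/batch, dC_U/dC_A = −r_U/(r_D+r_U) = −k₂/(k₂+k₁·C_A).
Integrating from C_{A0} to C_A: C_U = (0.153/3.94)·ln[(0.153+3.94·3.01)/(0.153+3.94·0.418)] = 0.03883·ln(12.01/1.801) = 0.07368 kmol/m³.
Then C_D = (C_{A0}−C_A) − C_U = 2.592 − 0.07368 = 2.518 kmol/m³.
S̃_{D/U} = C_D/C_U = 2.518/0.07368 = 34.2.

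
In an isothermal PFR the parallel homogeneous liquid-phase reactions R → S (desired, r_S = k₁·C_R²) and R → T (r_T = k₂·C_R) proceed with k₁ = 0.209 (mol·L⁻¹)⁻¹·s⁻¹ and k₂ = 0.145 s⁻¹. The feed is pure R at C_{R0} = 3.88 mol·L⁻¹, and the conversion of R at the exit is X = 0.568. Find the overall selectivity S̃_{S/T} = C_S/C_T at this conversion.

C_R = C_{R0}(1−X) = 1.676 mol·L⁻¹.
Along a PFR/batch, dC_T/dC_R = −r_T/(r_S+r_T) = −k₂/(k₂+k₁·C_R).
Integrating from C_{R0} to C_R: C_T = (0.145/0.209)·ln[(0.145+0.209·3.88)/(0.145+0.209·1.68)] = 0.6938·ln(0.9559/0.4953) = 0.4561 mol·L⁻¹.
Then C_S = (C_{R0}−C_R) − C_T = 2.204 − 0.4561 = 1.748 mol·L⁻¹.
S̃_{S/T} = C_S/C_T = 1.748/0.4561 = 3.83.

3.83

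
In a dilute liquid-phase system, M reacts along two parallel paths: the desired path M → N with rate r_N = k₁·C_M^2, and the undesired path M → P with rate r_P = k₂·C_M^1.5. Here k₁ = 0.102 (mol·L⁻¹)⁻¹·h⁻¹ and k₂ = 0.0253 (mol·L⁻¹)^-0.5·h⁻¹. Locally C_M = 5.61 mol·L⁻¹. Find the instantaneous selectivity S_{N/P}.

9.55

S_{N/P} = r_N/r_P = (k₁·C_M^2)/(k₂·C_M^1.5) = (k₁/k₂)·C_M^0.5.
= (0.102×5.610^2) / (0.0253×5.610^1.5) = 3.210/0.3362 = 9.55.
Since the desired path is higher order in M, keeping C_M high (PFR or concentrated feed) favours N.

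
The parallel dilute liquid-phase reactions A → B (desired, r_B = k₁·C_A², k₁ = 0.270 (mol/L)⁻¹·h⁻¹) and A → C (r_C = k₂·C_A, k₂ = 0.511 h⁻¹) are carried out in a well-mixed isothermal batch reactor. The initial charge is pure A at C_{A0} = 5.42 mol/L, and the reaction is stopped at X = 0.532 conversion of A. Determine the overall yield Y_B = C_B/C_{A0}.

0.357

C_A = C_{A0}(1−X) = 2.537 mol/L.
Along a PFR/batch, dC_C/dC_A = −r_C/(r_B+r_C) = −k₂/(k₂+k₁·C_A).
Integrating from C_{A0} to C_A: C_C = (0.511/0.270)·ln[(0.511+0.270·5.42)/(0.511+0.270·2.54)] = 1.893·ln(1.974/1.196) = 0.9489 mol/L.
Then C_B = (C_{A0}−C_A) − C_C = 2.883 − 0.9489 = 1.935 mol/L.
Y_B = C_B/C_{A0} = 1.935/5.42 = 0.357.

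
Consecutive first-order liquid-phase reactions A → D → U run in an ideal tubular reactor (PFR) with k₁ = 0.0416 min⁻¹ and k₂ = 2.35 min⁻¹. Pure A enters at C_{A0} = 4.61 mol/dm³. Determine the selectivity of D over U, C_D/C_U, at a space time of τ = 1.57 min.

For first-order series with pure A initially, C_D(τ) = k₁C_{A0}/(k₂−k₁)·(e^(−k₁τ) − e^(−k₂τ)).
e^(−k₁τ) = e^(−0.0416×1.57) = e^(−0.06531) = 0.9368; e^(−k₂τ) = e^(−3.690) = 0.02498.
C_D = 0.0416×4.61/(2.35−0.0416) × (0.9368−0.02498) = 0.08308×0.9118 = 0.07575 mol/dm³.
C_A = C_{A0}e^(−k₁τ) = 4.319 mol/dm³, so C_U = C_{A0}−C_A−C_D = 0.2157 mol/dm³; C_D/C_U = 0.351.

0.351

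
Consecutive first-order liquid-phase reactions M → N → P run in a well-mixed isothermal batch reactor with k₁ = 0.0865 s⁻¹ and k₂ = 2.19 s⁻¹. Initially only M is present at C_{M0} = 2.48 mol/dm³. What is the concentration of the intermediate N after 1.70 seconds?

0.0856 mol/dm³

The intermediate concentration in a first-order A→B→C sequence is C_N = k₁C_{M0}(e^(−k₁t) − e^(−k₂t))/(k₂−k₁).
e^(−k₁t) = e^(−0.0865×1.70) = e^(−0.1470) = 0.8633; e^(−k₂t) = e^(−3.723) = 0.02416.
C_N = 0.0865×2.48/(2.19−0.0865) × (0.8633−0.02416) = 0.1020×0.8391 = 0.08557 mol/dm³.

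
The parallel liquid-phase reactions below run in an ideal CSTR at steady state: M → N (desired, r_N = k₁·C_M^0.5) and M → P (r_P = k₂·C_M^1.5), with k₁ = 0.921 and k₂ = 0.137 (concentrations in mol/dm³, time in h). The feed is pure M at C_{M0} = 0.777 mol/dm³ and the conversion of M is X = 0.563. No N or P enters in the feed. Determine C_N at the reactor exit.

0.416 mol/dm³

Exit C_M = C_{M0}(1−X) = 0.777×0.437 = 0.3395 mol/dm³.
A CSTR operates uniformly at the exit composition, giving r_N = 0.5367 and r_P = 0.02711 (each k·C_M^n at C_M = 0.3395).
Fraction of consumed M going to N: r_N/(r_N+r_P) = 0.9519.
C_N = 0.9519·C_{M0}·X = 0.9519×0.777×0.563 = 0.416 mol/dm³.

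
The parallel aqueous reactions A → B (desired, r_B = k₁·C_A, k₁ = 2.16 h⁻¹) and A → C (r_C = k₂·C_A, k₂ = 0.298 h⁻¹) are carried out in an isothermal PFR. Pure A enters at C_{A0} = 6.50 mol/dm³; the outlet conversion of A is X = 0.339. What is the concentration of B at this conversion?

1.94 mol/dm³

C_A = C_{A0}(1−X) = 4.296 mol/dm³.
Both paths are first order in A, so the instantaneous fraction to B is constant: dC_B/d(−C_A) = k₁/(k₁+k₂) = 0.8788.
C_B = 0.8788·(C_{A0}−C_A) = 0.8788×2.204 = 1.94 mol/dm³.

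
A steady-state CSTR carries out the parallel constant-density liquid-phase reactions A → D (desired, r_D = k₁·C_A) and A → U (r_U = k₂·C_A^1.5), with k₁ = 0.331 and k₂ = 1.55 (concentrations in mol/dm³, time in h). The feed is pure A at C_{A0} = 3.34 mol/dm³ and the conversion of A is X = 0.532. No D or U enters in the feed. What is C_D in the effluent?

Exit C_A = C_{A0}(1−X) = 3.34×0.468 = 1.563 mol/dm³.
Rates in a CSTR are evaluated at the outlet concentration: r_D = 0.331×1.563 = 0.5174, r_U = 1.55×1.563^1.5 = 3.029.
Fraction of consumed A going to D: r_D/(r_D+r_U) = 0.1459.
C_D = 0.1459·C_{A0}·X = 0.1459×3.34×0.532 = 0.259 mol/dm³.

0.259 mol/dm³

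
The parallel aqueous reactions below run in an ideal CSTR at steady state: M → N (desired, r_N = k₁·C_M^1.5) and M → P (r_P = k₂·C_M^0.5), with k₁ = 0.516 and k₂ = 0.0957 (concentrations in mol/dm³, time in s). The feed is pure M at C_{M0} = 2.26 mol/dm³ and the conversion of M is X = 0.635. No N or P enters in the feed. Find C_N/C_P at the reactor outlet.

4.45

Exit C_M = C_{M0}(1−X) = 2.26×0.365 = 0.8249 mol/dm³.
In a CSTR the entire volume is at exit conditions, so r_N = 0.516×0.8249^1.5 = 0.3866 and r_P = 0.0957×0.8249^0.5 = 0.08692.
Overall selectivity = C_N/C_P = r_Nτ/(r_Pτ) = r_N/r_P = 4.45.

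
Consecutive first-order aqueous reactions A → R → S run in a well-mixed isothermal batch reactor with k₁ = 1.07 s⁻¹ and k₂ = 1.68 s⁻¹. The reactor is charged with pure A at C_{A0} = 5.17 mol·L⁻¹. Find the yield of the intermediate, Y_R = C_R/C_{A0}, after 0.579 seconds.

For first-order series with pure A initially, C_R(t) = k₁C_{A0}/(k₂−k₁)·(e^(−k₁t) − e^(−k₂t)).
e^(−k₁t) = e^(−1.07×0.579) = e^(−0.6195) = 0.5382; e^(−k₂t) = e^(−0.9727) = 0.3781.
C_R = 1.07×5.17/(1.68−1.07) × (0.5382−0.3781) = 9.069×0.1601 = 1.452 mol·L⁻¹.
Y_R = C_R/C_{A0} = 1.452/5.17 = 0.281.

0.281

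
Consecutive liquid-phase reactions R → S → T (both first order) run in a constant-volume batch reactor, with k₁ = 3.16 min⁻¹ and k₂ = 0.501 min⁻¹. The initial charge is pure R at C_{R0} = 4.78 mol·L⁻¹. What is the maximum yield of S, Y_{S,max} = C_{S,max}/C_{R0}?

0.707

Evaluating C_S at t_opt = ln(k₂/k₁)/(k₂−k₁) gives C_{S,max}/C_{R0} = (k₁/k₂)^[k₂/(k₂−k₁)].
= (3.16/0.501)^(0.501/(0.501−3.16)) = (6.307)^(-0.1884) = 0.7068.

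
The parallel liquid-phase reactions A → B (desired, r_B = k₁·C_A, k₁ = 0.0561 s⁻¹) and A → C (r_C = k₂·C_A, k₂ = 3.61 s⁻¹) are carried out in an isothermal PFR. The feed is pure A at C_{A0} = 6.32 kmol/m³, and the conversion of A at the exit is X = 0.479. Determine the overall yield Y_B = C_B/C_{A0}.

0.00733

C_A = C_{A0}(1−X) = 3.293 kmol/m³.
Both paths are first order in A, so the instantaneous fraction to B is constant: dC_B/d(−C_A) = k₁/(k₁+k₂) = 0.01530.
C_B = 0.01530·(C_{A0}−C_A) = 0.01530×3.027 = 0.0463 kmol/m³.
Y_B = C_B/C_{A0} = 0.04632/6.32 = 0.00733.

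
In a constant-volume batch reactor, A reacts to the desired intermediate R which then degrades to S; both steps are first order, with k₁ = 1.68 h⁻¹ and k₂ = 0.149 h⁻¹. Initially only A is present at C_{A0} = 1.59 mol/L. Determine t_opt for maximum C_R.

Setting dC_R/dt = 0 gives t_opt = ln(k₂/k₁)/(k₂−k₁).
= ln(0.149/1.68)/(0.149−1.68) = ln(0.08869)/-1.531 = -2.423/-1.531 = 1.58 h.

1.58 h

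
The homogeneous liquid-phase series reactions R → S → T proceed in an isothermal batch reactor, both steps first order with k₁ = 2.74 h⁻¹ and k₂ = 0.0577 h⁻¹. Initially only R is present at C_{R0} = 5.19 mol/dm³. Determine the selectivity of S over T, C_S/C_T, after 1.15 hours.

20.3

For first-order series with pure R initially, C_S(t) = k₁C_{R0}/(k₂−k₁)·(e^(−k₁t) − e^(−k₂t)).
e^(−k₁t) = e^(−2.74×1.15) = e^(−3.151) = 0.04281; e^(−k₂t) = e^(−0.06635) = 0.9358.
C_S = 2.74×5.19/(0.0577−2.74) × (0.04281−0.9358) = (-5.302)×(-0.8930) = 4.734 mol/dm³.
C_R = C_{R0}e^(−k₁t) = 0.2222 mol/dm³, so C_T = C_{R0}−C_R−C_S = 0.2335 mol/dm³; C_S/C_T = 20.3.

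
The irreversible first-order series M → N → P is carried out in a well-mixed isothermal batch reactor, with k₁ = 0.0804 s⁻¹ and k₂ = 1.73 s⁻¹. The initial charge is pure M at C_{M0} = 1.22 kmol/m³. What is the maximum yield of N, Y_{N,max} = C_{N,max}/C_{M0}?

Evaluating C_N at t_opt = ln(k₂/k₁)/(k₂−k₁) gives C_{N,max}/C_{M0} = (k₁/k₂)^[k₂/(k₂−k₁)].
= (0.0804/1.73)^(1.73/(1.73−0.0804)) = (0.04647)^(1.049) = 0.04002.

0.0400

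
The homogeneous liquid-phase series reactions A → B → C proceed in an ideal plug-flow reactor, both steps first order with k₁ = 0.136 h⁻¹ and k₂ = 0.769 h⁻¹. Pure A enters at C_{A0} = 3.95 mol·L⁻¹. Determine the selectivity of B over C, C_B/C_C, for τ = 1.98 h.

0.987

For first-order series with pure A initially, C_B(τ) = k₁C_{A0}/(k₂−k₁)·(e^(−k₁τ) − e^(−k₂τ)).
e^(−k₁τ) = e^(−0.136×1.98) = e^(−0.2693) = 0.7639; e^(−k₂τ) = e^(−1.523) = 0.2181.
C_B = 0.136×3.95/(0.769−0.136) × (0.7639−0.2181) = 0.8487×0.5458 = 0.4632 mol·L⁻¹.
C_A = C_{A0}e^(−k₁τ) = 3.018 mol·L⁻¹, so C_C = C_{A0}−C_A−C_B = 0.4693 mol·L⁻¹; C_B/C_C = 0.987.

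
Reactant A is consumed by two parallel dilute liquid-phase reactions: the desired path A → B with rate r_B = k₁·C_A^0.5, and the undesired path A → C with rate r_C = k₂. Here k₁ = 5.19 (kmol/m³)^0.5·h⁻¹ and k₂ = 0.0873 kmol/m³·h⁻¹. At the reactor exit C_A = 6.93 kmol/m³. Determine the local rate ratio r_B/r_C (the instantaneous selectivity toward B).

S_{B/C} = r_B/r_C = (k₁·C_A^0.5)/(k₂) = (k₁/k₂)·C_A^0.5.
= (5.19×6.930^0.5) / (0.0873) = 13.66/0.08730 = 157.
Since the desired path is higher order in A, keeping C_A high (PFR or concentrated feed) favours B.

157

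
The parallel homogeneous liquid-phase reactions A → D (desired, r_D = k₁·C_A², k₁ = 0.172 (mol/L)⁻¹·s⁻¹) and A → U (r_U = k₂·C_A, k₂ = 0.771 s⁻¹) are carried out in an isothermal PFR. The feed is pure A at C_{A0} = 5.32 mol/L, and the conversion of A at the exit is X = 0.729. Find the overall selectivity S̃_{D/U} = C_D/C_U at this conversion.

C_A = C_{A0}(1−X) = 1.442 mol/L.
Along a PFR/batch, dC_U/dC_A = −r_U/(r_D+r_U) = −k₂/(k₂+k₁·C_A).
Integrating from C_{A0} to C_A: C_U = (0.771/0.172)·ln[(0.771+0.172·5.32)/(0.771+0.172·1.44)] = 4.483·ln(1.686/1.019) = 2.257 mol/L.
Then C_D = (C_{A0}−C_A) − C_U = 3.878 − 2.257 = 1.621 mol/L.
S̃_{D/U} = C_D/C_U = 1.621/2.257 = 0.718.

0.718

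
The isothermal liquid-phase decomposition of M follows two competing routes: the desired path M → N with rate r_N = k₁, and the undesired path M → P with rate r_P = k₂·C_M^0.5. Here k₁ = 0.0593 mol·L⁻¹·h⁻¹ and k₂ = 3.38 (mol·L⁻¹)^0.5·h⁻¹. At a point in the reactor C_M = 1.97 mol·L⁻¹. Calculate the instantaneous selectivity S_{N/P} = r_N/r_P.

S_{N/P} = r_N/r_P = (k₁)/(k₂·C_M^0.5) = (k₁/k₂)·C_M^-0.5.
= (0.0593) / (3.38×1.970^0.5) = 0.05930/4.744 = 0.0125.
The undesired path is higher order in M, so low C_M (CSTR or dilute feed) favours N.

0.0125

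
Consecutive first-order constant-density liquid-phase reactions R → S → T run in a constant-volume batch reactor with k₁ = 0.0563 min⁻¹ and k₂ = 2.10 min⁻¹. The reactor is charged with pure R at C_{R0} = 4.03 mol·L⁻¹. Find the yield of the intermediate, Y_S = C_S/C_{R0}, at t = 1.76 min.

Solving the coupled first-order balances gives C_S(t) = [k₁/(k₂−k₁)]·C_{R0}·(e^(−k₁t) − e^(−k₂t)).
e^(−k₁t) = e^(−0.0563×1.76) = e^(−0.09909) = 0.9057; e^(−k₂t) = e^(−3.696) = 0.02482.
C_S = 0.0563×4.03/(2.10−0.0563) × (0.9057−0.02482) = 0.1110×0.8808 = 0.09779 mol·L⁻¹.
Y_S = C_S/C_{R0} = 0.09779/4.03 = 0.0243.

0.0243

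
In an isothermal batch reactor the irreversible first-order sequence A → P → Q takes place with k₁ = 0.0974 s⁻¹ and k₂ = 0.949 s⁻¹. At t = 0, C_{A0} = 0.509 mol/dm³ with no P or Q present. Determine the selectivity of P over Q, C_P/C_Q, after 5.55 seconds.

0.188

The intermediate concentration in a first-order A→B→C sequence is C_P = k₁C_{A0}(e^(−k₁t) − e^(−k₂t))/(k₂−k₁).
e^(−k₁t) = e^(−0.0974×5.55) = e^(−0.5406) = 0.5824; e^(−k₂t) = e^(−5.267) = 0.005159.
C_P = 0.0974×0.509/(0.949−0.0974) × (0.5824−0.005159) = 0.05822×0.5773 = 0.03361 mol/dm³.
C_A = C_{A0}e^(−k₁t) = 0.2964 mol/dm³, so C_Q = C_{A0}−C_A−C_P = 0.1789 mol/dm³; C_P/C_Q = 0.188.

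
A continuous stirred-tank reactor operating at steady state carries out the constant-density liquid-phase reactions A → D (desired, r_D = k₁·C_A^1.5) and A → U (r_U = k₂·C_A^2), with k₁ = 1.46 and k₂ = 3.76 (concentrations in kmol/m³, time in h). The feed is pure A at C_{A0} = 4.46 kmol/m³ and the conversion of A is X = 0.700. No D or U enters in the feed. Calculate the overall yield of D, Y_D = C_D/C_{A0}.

0.176

Exit C_A = C_{A0}(1−X) = 4.46×0.300 = 1.338 kmol/m³.
Rates in a CSTR are evaluated at the outlet concentration: r_D = 1.46×1.338^1.5 = 2.260, r_U = 3.76×1.338^2 = 6.731.
Fraction of consumed A going to D: r_D/(r_D+r_U) = 0.2513.
C_D = 0.2513·C_{A0}·X = 0.2513×4.46×0.700 = 0.785 kmol/m³; Y_D = C_D/C_{A0} = 0.176.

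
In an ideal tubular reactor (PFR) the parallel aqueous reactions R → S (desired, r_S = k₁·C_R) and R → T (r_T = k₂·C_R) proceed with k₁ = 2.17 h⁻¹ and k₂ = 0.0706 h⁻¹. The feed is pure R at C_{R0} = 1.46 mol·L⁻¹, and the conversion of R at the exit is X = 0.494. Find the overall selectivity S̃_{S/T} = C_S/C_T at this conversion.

C_R = C_{R0}(1−X) = 0.7388 mol·L⁻¹.
Both paths are first order in R, so the instantaneous fraction to S is constant: dC_S/d(−C_R) = k₁/(k₁+k₂) = 0.9685.
C_S = 0.9685·(C_{R0}−C_R) = 0.9685×0.7212 = 0.699 mol·L⁻¹.
C_T = (C_{R0}−C_R)−C_S = 0.02273 mol·L⁻¹; S̃_{S/T} = 0.6985/0.02273 = 30.7.

30.7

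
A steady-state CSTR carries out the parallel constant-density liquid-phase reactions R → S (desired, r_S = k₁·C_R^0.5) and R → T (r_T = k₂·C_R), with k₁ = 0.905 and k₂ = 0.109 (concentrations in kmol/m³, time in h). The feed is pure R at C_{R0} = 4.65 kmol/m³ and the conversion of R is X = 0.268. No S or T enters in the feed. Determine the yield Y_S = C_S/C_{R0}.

0.219

Exit C_R = C_{R0}(1−X) = 4.65×0.732 = 3.404 kmol/m³.
A CSTR operates uniformly at the exit composition, giving r_S = 1.670 and r_T = 0.3710 (each k·C_R^n at C_R = 3.404).
Fraction of consumed R going to S: r_S/(r_S+r_T) = 0.8182.
C_S = 0.8182·C_{R0}·X = 0.8182×4.65×0.268 = 1.02 kmol/m³; Y_S = C_S/C_{R0} = 0.219.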